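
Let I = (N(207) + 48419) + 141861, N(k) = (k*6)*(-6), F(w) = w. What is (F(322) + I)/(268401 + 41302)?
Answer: 183150/309703 ≈ 0.59137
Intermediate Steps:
N(k) = -36*k (N(k) = (6*k)*(-6) = -36*k)
I = 182828 (I = (-36*207 + 48419) + 141861 = (-7452 + 48419) + 141861 = 40967 + 141861 = 182828)
(F(322) + I)/(268401 + 41302) = (322 + 182828)/(268401 + 41302) = 183150/309703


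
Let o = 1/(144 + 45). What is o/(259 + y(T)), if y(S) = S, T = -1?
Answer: 1/48762 ≈ 2.0508e-5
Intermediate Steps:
o = 1/189 ≈ 0.0052910
o/(259 + y(T)) = (1/189)/(259 - 1) = (1/189)/258 = (1/258)*(1/189) = 1/48762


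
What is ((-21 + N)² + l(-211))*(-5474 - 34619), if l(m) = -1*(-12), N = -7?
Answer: -31914028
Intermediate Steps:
l(m) = 12
((-21 + N)² + l(-211))*(-5474 - 34619) = ((-21 - 7)² + 12)*(-5474 - 34619) = ((-28)² + 12)*(-40093) = (784 + 12)*(-40093) = 796*(-40093) = -31914028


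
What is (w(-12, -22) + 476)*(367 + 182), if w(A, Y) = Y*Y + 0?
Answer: 527040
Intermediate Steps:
w(A, Y) = Y² (w(A, Y) = Y² + 0 = Y²)
(w(-12, -22) + 476)*(367 + 182) = ((-22)² + 476)*(367 + 182) = (484 + 476)*549 = 960*549 = 527040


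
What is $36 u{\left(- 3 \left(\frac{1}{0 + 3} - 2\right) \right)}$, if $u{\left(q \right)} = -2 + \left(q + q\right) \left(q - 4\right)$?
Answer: $288$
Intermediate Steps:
$u{\left(q \right)} = -2 + 2 q \left(-4 + q\right)$
$36 u{\left(- 3 \left(\frac{1}{0 + 3} - 2\right) \right)} = 36 \left(-2 - 8 \left(- 3 \left(\frac{1}{0 + 3} - 2\right)\right) + 2 \left(- 3 \left(\frac{1}{0 + 3} - 2\right)\right)^{2}\right) = 36 \left(-2 - 8 \left(- 3 \left(\frac{1}{3} - 2\right)\right) + 2 \left(- 3 \left(\frac{1}{3} - 2\right)\right)^{2}\right) = 36 \left(-2 - 8 \left(\left(-3\right) \left(- \frac{5}{3}\right)\right) + 2 \left(\left(-3\right) \left(- \frac{5}{3}\right)\right)^{2}\right) = 36 \left(-2 - 40 + 2 \cdot 5^{2}\right) = 36 \left(-2 - 40 + 2 \cdot 25\right) = 36 \left(-2 - 40 + 50\right) = 36 \cdot 8 = 288$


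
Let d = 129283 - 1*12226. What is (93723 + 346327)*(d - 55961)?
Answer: 26885294800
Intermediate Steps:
d = 117057 (d = 129283 - 12226 = 117057)
(93723 + 346327)*(d - 55961) = (93723 + 346327)*(117057 - 55961) = 440050*61096 = 26885294800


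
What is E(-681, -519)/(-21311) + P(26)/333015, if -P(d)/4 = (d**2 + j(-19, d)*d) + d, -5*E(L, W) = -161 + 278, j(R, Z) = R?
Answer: -9938201/7096882665 ≈ -0.0014004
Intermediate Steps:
E(L, W) = -117/5 (E(L, W) = -(-161 + 278)/5 = -1/5*117 = -117/5)
P(d) = -4*d**2 + 72*d (P(d) = -4*((d**2 - 19*d) + d) = -4*(d**2 - 18*d) = -4*d**2 + 72*d)
E(-681, -519)/(-21311) + P(26)/333015 = -117/5/(-21311) + (4*26*(18 - 1*26))/333015 = -117/5*(-1/21311) + (4*26*(18 - 26))*(1/333015) = 117/106555 + (4*26*(-8))*(1/333015) = 117/106555 - 832*1/333015 = 117/106555 - 832/333015 = -9938201/7096882665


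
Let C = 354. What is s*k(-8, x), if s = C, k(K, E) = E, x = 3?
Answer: 1062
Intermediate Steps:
s = 354
s*k(-8, x) = 354*3 = 1062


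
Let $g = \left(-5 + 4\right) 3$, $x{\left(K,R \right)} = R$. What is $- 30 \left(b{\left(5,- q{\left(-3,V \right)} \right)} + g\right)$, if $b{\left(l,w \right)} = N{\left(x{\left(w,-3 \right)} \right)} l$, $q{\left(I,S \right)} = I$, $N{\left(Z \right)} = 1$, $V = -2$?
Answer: $-60$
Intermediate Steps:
$g = -3$ ($g = \left(-1\right) 3 = -3$)
$b{\left(l,w \right)} = l$ ($b{\left(l,w \right)} = 1 l = l$)
$- 30 \left(b{\left(5,- q{\left(-3,V \right)} \right)} + g\right) = - 30 \left(5 - 3\right) = \left(-30\right) 2 = -60$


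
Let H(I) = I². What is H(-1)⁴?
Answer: 1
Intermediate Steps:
H(-1)⁴ = ((-1)²)⁴ = 1⁴ = 1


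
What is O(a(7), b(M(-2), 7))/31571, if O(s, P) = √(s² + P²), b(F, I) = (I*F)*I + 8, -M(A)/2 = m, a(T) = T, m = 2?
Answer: √35393/31571 ≈ 0.0059590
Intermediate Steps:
M(A) = -4 (M(A) = -2*2 = -4)
b(F, I) = 8 + F*I² (b(F, I) = (F*I)*I + 8 = F*I² + 8 = 8 + F*I²)
O(s, P) = √(P² + s²)
O(a(7), b(M(-2), 7))/31571 = √((8 - 4*7²)² + 7²)/31571 = √((8 - 4*49)² + 49)*(1/31571) = √((8 - 196)² + 49)*(1/31571) = √((-188)² + 49)*(1/31571) = √(35344 + 49)*(1/31571) = √35393*(1/31571) = √35393/31571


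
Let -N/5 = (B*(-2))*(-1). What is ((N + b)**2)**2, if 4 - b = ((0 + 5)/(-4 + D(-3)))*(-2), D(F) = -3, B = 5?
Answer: 12149330176/2401 ≈ 5.0601e+6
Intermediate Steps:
N = -50 (N = -5*5*(-2)*(-1) = -(-50)*(-1) = -5*10 = -50)
b = 18/7 (b = 4 - (0 + 5)/(-4 - 3)*(-2) = 4 - 5/(-7)*(-2) = 4 - 5*(-1/7)*(-2) = 4 - (-5)*(-2)/7 = 4 - 1*10/7 = 4 - 10/7 = 18/7 ≈ 2.5714)
((N + b)**2)**2 = ((-50 + 18/7)**2)**2 = ((-332/7)**2)**2 = (110224/49)**2 = 12149330176/2401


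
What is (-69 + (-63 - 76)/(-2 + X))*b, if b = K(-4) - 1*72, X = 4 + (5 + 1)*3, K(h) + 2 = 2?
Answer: 27342/5 ≈ 5468.4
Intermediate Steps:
K(h) = 0 (K(h) = -2 + 2 = 0)
X = 22 (X = 4 + 6*3 = 4 + 18 = 22)
b = -72 (b = 0 - 1*72 = 0 - 72 = -72)
(-69 + (-63 - 76)/(-2 + X))*b = (-69 + (-63 - 76)/(-2 + 22))*(-72) = (-69 - 139/20)*(-72) = -1519/20*(-72) = 27342/5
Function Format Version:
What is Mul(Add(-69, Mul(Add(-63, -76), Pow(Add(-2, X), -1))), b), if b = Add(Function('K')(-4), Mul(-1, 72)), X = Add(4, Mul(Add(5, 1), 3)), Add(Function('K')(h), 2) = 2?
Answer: Rational(27342, 5) ≈ 5468.4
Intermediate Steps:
Function('K')(h) = 0 (Function('K')(h) = Add(-2, 2) = 0)
X = 22 (X = Add(4, Mul(6, 3)) = Add(4, 18) = 22)
b = -72 (b = Add(0, Mul(-1, 72)) = Add(0, -72) = -72)
Mul(Add(-69, Mul(Add(-63, -76), Pow(Add(-2, X), -1))), b) = Mul(Add(-69, Mul(Add(-63, -76), Pow(Add(-2, 22), -1))), -72) = Mul(Add(-69, Mul(-139, Pow(20, -1))), -72) = Mul(Add(-69, Mul(-139, Rational(1, 20))), -72) = Mul(Add(-69, Rational(-139, 20)), -72) = Mul(Rational(-1519, 20), -72) = Rational(27342, 5)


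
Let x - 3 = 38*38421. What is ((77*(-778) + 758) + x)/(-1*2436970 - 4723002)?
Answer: -1400853/7159972 ≈ -0.19565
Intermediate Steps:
x = 1460001 (x = 3 + 38*38421 = 3 + 1459998 = 1460001)
((77*(-778) + 758) + x)/(-1*2436970 - 4723002) = ((77*(-778) + 758) + 1460001)/(-1*2436970 - 4723002) = ((-59906 + 758) + 1460001)/(-2436970 - 4723002) = (-59148 + 1460001)/(-7159972) = 1400853*(-1/7159972) = -1400853/7159972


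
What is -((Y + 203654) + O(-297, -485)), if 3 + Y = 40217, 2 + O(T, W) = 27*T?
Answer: -235847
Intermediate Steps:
O(T, W) = -2 + 27*T
Y = 40214 (Y = -3 + 40217 = 40214)
-((Y + 203654) + O(-297, -485)) = -((40214 + 203654) + (-2 + 27*(-297))) = -(243868 + (-2 - 8019)) = -(243868 - 8021) = -1*235847 = -235847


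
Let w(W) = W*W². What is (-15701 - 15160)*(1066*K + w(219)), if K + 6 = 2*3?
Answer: -324147248199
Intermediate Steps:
K = 0 (K = -6 + 2*3 = -6 + 6 = 0)
w(W) = W³
(-15701 - 15160)*(1066*K + w(219)) = (-15701 - 15160)*(1066*0 + 219³) = -30861*(0 + 10503459) = -30861*10503459 = -324147248199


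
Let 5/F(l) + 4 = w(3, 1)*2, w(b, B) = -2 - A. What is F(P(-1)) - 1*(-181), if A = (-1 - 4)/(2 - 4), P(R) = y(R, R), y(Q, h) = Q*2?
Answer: 2348/13 ≈ 180.62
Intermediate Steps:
y(Q, h) = 2*Q
P(R) = 2*R
A = 5/2 (A = -5/(-2) = -5*(-1/2) = 5/2 ≈ 2.5000)
w(b, B) = -9/2 (w(b, B) = -2 - 1*5/2 = -2 - 5/2 = -9/2)
F(l) = -5/13 (F(l) = 5/(-4 - 9/2*2) = 5/(-4 - 9) = 5/(-13) = 5*(-1/13) = -5/13)
F(P(-1)) - 1*(-181) = -5/13 - 1*(-181) = -5/13 + 181 = 2348/13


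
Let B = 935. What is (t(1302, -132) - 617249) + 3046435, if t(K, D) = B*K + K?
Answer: 3647858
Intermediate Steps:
t(K, D) = 936*K (t(K, D) = 935*K + K = 936*K)
(t(1302, -132) - 617249) + 3046435 = (936*1302 - 617249) + 3046435 = (1218672 - 617249) + 3046435 = 601423 + 3046435 = 3647858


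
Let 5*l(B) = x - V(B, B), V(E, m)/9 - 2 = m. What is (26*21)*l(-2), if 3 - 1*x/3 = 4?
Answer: -1638/5 ≈ -327.60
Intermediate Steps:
x = -3 (x = 9 - 3*4 = 9 - 12 = -3)
V(E, m) = 18 + 9*m
l(B) = -21/5 - 9*B/5 (l(B) = (-3 - (18 + 9*B))/5 = (-3 + (-18 - 9*B))/5 = (-21 - 9*B)/5 = -21/5 - 9*B/5)
(26*21)*l(-2) = (26*21)*(-21/5 - 9/5*(-2)) = 546*(-21/5 + 18/5) = 546*(-⅗) = -1638/5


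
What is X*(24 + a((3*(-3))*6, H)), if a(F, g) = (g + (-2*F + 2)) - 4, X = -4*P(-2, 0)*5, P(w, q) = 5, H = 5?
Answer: -13500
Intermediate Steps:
X = -100 (X = -4*5*5 = -20*5 = -100)
a(F, g) = -2 + g - 2*F (a(F, g) = (g + (2 - 2*F)) - 4 = (2 + g - 2*F) - 4 = -2 + g - 2*F)
X*(24 + a((3*(-3))*6, H)) = -100*(24 + (-2 + 5 - 2*3*(-3)*6)) = -100*(24 + (-2 + 5 - (-18)*6)) = -100*(24 + (-2 + 5 - 2*(-54))) = -100*(24 + (-2 + 5 + 108)) = -100*(24 + 111) = -100*135 = -13500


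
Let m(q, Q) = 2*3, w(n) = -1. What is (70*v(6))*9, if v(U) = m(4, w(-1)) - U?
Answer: 0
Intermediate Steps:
m(q, Q) = 6
v(U) = 6 - U
(70*v(6))*9 = (70*(6 - 1*6))*9 = (70*(6 - 6))*9 = (70*0)*9 = 0*9 = 0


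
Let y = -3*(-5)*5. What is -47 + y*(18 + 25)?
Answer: 3178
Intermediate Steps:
y = 75 (y = 15*5 = 75)
-47 + y*(18 + 25) = -47 + 75*(18 + 25) = -47 + 75*43 = -47 + 3225 = 3178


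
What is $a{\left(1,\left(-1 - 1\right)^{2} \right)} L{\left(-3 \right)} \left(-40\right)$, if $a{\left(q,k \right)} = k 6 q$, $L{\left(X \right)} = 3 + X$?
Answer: $0$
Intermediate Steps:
$a{\left(q,k \right)} = 6 k q$
$a{\left(1,\left(-1 - 1\right)^{2} \right)} L{\left(-3 \right)} \left(-40\right) = 6 \left(-1 - 1\right)^{2} \cdot 1 \left(3 - 3\right) \left(-40\right) = 6 \left(-2\right)^{2} \cdot 1 \cdot 0 \left(-40\right) = 6 \cdot 4 \cdot 1 \cdot 0 \left(-40\right) = 24 \cdot 0 \left(-40\right) = 0 \left(-40\right) = 0$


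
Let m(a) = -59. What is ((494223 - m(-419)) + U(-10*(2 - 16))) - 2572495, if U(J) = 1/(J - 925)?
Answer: -1631397206/785 ≈ -2.0782e+6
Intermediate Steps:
U(J) = 1/(-925 + J)
((494223 - m(-419)) + U(-10*(2 - 16))) - 2572495 = ((494223 - 1*(-59)) + 1/(-925 - 10*(2 - 16))) - 2572495 = ((494223 + 59) + 1/(-925 - 10*(-14))) - 2572495 = (494282 + 1/(-925 + 140)) - 2572495 = (494282 + 1/(-785)) - 2572495 = (494282 - 1/785) - 2572495 = 388011369/785 - 2572495 = -1631397206/785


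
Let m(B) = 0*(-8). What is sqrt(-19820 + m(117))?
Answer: 2*I*sqrt(4955) ≈ 140.78*I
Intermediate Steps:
m(B) = 0
sqrt(-19820 + m(117)) = sqrt(-19820 + 0) = sqrt(-19820) = 2*I*sqrt(4955)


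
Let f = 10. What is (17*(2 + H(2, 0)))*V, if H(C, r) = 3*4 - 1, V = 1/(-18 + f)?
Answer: -221/8 ≈ -27.625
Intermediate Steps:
V = -⅛ (V = 1/(-18 + 10) = 1/(-8) = -⅛ ≈ -0.12500)
H(C, r) = 11 (H(C, r) = 12 - 1 = 11)
(17*(2 + H(2, 0)))*V = (17*(2 + 11))*(-⅛) = (17*13)*(-⅛) = 221*(-⅛) = -221/8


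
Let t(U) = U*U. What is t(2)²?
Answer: 16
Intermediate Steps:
t(U) = U²
t(2)² = (2²)² = 4² = 16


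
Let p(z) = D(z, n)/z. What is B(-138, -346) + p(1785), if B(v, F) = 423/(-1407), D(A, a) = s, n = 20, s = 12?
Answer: -11717/39865 ≈ -0.29392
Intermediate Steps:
D(A, a) = 12
B(v, F) = -141/469 (B(v, F) = 423*(-1/1407) = -141/469)
p(z) = 12/z
B(-138, -346) + p(1785) = -141/469 + 12/1785 = -141/469 + 12*(1/1785) = -141/469 + 4/595 = -11717/39865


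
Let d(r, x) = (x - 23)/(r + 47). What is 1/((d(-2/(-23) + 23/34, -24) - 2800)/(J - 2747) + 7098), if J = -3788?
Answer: 244088785/1732646815484 ≈ 0.00014088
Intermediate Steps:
d(r, x) = (-23 + x)/(47 + r)
1/((d(-2/(-23) + 23/34, -24) - 2800)/(J - 2747) + 7098) = 1/(((-23 - 24)/(47 + (-2/(-23) + 23/34)) - 2800)/(-3788 - 2747) + 7098) = 1/((-47/(47 + (-2*(-1/23) + 23*(1/34))) - 2800)/(-6535) + 7098) = 1/((-47/(47 + (2/23 + 23/34)) - 2800)*(-1/6535) + 7098) = 1/((-47/(47 + 597/782) - 2800)*(-1/6535) + 7098) = 1/((-47/(37351/782) - 2800)*(-1/6535) + 7098) = 1/(((782/37351)*(-47) - 2800)*(-1/6535) + 7098) = 1/((-36754/37351 - 2800)*(-1/6535) + 7098) = 1/(-104619554/37351*(-1/6535) + 7098) = 1/(104619554/244088785 + 7098) = 1/(1732646815484/244088785) = 244088785/1732646815484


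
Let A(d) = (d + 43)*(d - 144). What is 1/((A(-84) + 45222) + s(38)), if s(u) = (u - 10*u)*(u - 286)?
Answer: 1/139386 ≈ 7.1743e-6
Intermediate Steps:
A(d) = (-144 + d)*(43 + d) (A(d) = (43 + d)*(-144 + d) = (-144 + d)*(43 + d))
s(u) = -9*u*(-286 + u) (s(u) = (-9*u)*(-286 + u) = -9*u*(-286 + u))
1/((A(-84) + 45222) + s(38)) = 1/(((-6192 + (-84)² - 101*(-84)) + 45222) + 9*38*(286 - 1*38)) = 1/(((-6192 + 7056 + 8484) + 45222) + 9*38*(286 - 38)) = 1/((9348 + 45222) + 9*38*248) = 1/(54570 + 84816) = 1/139386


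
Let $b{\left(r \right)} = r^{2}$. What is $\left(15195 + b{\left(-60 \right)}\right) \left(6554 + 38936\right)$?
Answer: $854984550$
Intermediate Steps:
$\left(15195 + b{\left(-60 \right)}\right) \left(6554 + 38936\right) = \left(15195 + \left(-60\right)^{2}\right) \left(6554 + 38936\right) = \left(15195 + 3600\right) 45490 = 18795 \cdot 45490 = 854984550$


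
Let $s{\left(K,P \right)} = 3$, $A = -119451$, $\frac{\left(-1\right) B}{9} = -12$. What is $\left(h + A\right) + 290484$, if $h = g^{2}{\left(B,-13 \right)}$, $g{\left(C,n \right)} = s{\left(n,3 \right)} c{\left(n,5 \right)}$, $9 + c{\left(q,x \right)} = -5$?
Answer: $172797$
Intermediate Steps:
$B = 108$ ($B = \left(-9\right) \left(-12\right) = 108$)
$c{\left(q,x \right)} = -14$ ($c{\left(q,x \right)} = -9 - 5 = -14$)
$g{\left(C,n \right)} = -42$ ($g{\left(C,n \right)} = 3 \left(-14\right) = -42$)
$h = 1764$ ($h = \left(-42\right)^{2} = 1764$)
$\left(h + A\right) + 290484 = \left(1764 - 119451\right) + 290484 = -117687 + 290484 = 172797$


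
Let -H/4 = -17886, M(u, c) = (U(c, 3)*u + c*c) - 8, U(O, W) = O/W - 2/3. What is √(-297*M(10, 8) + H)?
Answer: 2*√12243 ≈ 221.30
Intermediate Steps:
U(O, W) = -⅔ + O/W (U(O, W) = O/W - 2*⅓ = O/W - ⅔ = -⅔ + O/W)
M(u, c) = -8 + c² + u*(-⅔ + c/3) (M(u, c) = ((-⅔ + c/3)*u + c*c) - 8 = ((-⅔ + c*(⅓))*u + c²) - 8 = ((-⅔ + c/3)*u + c²) - 8 = (u*(-⅔ + c/3) + c²) - 8 = (c² + u*(-⅔ + c/3)) - 8 = -8 + c² + u*(-⅔ + c/3))
H = 71544 (H = -4*(-17886) = 71544)
√(-297*M(10, 8) + H) = √(-297*(-8 + 8² + (⅓)*10*(-2 + 8)) + 71544) = √(-297*(-8 + 64 + (⅓)*10*6) + 71544) = √(-297*(-8 + 64 + 20) + 71544) = √(-297*76 + 71544) = √(-1*22572 + 71544) = √(-22572 + 71544) = √48972 = 2*√12243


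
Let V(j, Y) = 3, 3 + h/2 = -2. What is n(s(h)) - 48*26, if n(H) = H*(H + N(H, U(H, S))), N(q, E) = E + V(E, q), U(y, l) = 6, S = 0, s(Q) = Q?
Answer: -1238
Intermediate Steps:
h = -10 (h = -6 + 2*(-2) = -6 - 4 = -10)
N(q, E) = 3 + E (N(q, E) = E + 3 = 3 + E)
n(H) = H*(9 + H) (n(H) = H*(H + (3 + 6)) = H*(H + 9) = H*(9 + H))
n(s(h)) - 48*26 = -10*(9 - 10) - 48*26 = -10*(-1) - 1248 = 10 - 1248 = -1238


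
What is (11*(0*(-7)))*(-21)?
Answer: 0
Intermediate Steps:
(11*(0*(-7)))*(-21) = (11*0)*(-21) = 0*(-21) = 0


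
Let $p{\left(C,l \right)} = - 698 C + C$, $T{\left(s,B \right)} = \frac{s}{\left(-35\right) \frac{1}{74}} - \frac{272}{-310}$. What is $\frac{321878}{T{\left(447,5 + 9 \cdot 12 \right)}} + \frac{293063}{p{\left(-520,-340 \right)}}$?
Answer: $- \frac{3714042751113}{10920807560} \approx -340.09$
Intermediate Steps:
$T{\left(s,B \right)} = \frac{136}{155} - \frac{74 s}{35}$ ($T{\left(s,B \right)} = \frac{s}{\left(-35\right) \frac{1}{74}} - - \frac{136}{155} = \frac{s}{- \frac{35}{74}} + \frac{136}{155} = s \left(- \frac{74}{35}\right) + \frac{136}{155} = - \frac{74 s}{35} + \frac{136}{155} = \frac{136}{155} - \frac{74 s}{35}$)
$p{\left(C,l \right)} = - 697 C$
$\frac{321878}{T{\left(447,5 + 9 \cdot 12 \right)}} + \frac{293063}{p{\left(-520,-340 \right)}} = \frac{321878}{\frac{136}{155} - \frac{33078}{35}} + \frac{293063}{\left(-697\right) \left(-520\right)} = \frac{321878}{\frac{136}{155} - \frac{33078}{35}} + \frac{293063}{362440} = \frac{321878}{- \frac{1024466}{1085}} + 293063 \cdot \frac{1}{362440} = 321878 \left(- \frac{1085}{1024466}\right) + \frac{17239}{21320} = - \frac{174618815}{512233} + \frac{17239}{21320} = - \frac{3714042751113}{10920807560}$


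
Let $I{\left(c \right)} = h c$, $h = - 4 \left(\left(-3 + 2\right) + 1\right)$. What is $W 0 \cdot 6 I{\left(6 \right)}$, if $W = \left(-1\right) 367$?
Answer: $0$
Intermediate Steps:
$W = -367$
$h = 0$ ($h = - 4 \left(-1 + 1\right) = \left(-4\right) 0 = 0$)
$I{\left(c \right)} = 0$ ($I{\left(c \right)} = 0 c = 0$)
$W 0 \cdot 6 I{\left(6 \right)} = - 367 \cdot 0 \cdot 6 \cdot 0 = - 367 \cdot 0 \cdot 0 = \left(-367\right) 0 = 0$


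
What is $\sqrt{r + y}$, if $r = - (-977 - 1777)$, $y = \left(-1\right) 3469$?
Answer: $i \sqrt{715} \approx 26.739 i$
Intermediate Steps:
$y = -3469$
$r = 2754$ ($r = \left(-1\right) \left(-2754\right) = 2754$)
$\sqrt{r + y} = \sqrt{2754 - 3469} = \sqrt{-715} = i \sqrt{715}$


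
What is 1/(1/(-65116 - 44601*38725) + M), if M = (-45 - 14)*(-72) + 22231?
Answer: 4248790825/112503732255174 ≈ 3.7766e-5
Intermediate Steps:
M = 26479 (M = -59*(-72) + 22231 = 4248 + 22231 = 26479)
1/(1/(-65116 - 44601*38725) + M) = 1/(1/(-65116 - 44601*38725) + 26479) = 1/((1/38725)/(-109717) + 26479) = 1/(-1/109717*1/38725 + 26479) = 1/(-1/4248790825 + 26479) = 1/(112503732255174/4248790825) = 4248790825/112503732255174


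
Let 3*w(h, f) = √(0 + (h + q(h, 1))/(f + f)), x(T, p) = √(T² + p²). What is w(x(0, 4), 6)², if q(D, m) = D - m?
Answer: 7/108 ≈ 0.064815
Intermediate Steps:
w(h, f) = √2*√((-1 + 2*h)/f)/6 (w(h, f) = √(0 + (h + (h - 1*1))/(f + f))/3 = √(0 + (h + (h - 1))/((2*f)))/3 = √(0 + (h + (-1 + h))*(1/(2*f)))/3 = √(0 + (-1 + 2*h)*(1/(2*f)))/3 = √(0 + (-1 + 2*h)/(2*f))/3 = √((-1 + 2*h)/(2*f))/3 = (√2*√((-1 + 2*h)/f)/2)/3 = √2*√((-1 + 2*h)/f)/6)
w(x(0, 4), 6)² = (√2*√((-1 + 2*√(0² + 4²))/6)/6)² = (√2*√((-1 + 2*√(0 + 16))/6)/6)² = (√2*√((-1 + 2*√16)/6)/6)² = (√2*√((-1 + 2*4)/6)/6)² = (√2*√((-1 + 8)/6)/6)² = (√2*√((⅙)*7)/6)² = (√2*√(7/6)/6)² = (√2*(√42/6)/6)² = (√21/18)² = 7/108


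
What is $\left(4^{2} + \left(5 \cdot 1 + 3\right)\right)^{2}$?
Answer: $576$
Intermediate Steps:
$\left(4^{2} + \left(5 \cdot 1 + 3\right)\right)^{2} = \left(16 + \left(5 + 3\right)\right)^{2} = \left(16 + 8\right)^{2} = 24^{2} = 576$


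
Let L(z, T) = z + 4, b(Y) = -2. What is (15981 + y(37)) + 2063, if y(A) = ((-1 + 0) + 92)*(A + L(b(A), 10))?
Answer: 21593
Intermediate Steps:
L(z, T) = 4 + z
y(A) = 182 + 91*A (y(A) = ((-1 + 0) + 92)*(A + (4 - 2)) = (-1 + 92)*(A + 2) = 91*(2 + A) = 182 + 91*A)
(15981 + y(37)) + 2063 = (15981 + (182 + 91*37)) + 2063 = (15981 + (182 + 3367)) + 2063 = (15981 + 3549) + 2063 = 19530 + 2063 = 21593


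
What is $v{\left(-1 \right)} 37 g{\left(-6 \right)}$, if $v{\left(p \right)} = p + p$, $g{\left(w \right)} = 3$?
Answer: $-222$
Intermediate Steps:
$v{\left(p \right)} = 2 p$
$v{\left(-1 \right)} 37 g{\left(-6 \right)} = 2 \left(-1\right) 37 \cdot 3 = \left(-2\right) 37 \cdot 3 = \left(-74\right) 3 = -222$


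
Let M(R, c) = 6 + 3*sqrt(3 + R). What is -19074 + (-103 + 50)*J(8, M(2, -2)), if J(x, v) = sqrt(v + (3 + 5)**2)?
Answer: -19074 - 53*sqrt(70 + 3*sqrt(5)) ≈ -19538.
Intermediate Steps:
J(x, v) = sqrt(64 + v) (J(x, v) = sqrt(v + 8**2) = sqrt(v + 64) = sqrt(64 + v))
-19074 + (-103 + 50)*J(8, M(2, -2)) = -19074 + (-103 + 50)*sqrt(64 + (6 + 3*sqrt(3 + 2))) = -19074 - 53*sqrt(64 + (6 + 3*sqrt(5))) = -19074 - 53*sqrt(70 + 3*sqrt(5))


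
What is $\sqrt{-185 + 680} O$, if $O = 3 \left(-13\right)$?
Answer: $- 117 \sqrt{55} \approx -867.7$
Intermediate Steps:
$O = -39$
$\sqrt{-185 + 680} O = \sqrt{-185 + 680} \left(-39\right) = \sqrt{495} \left(-39\right) = 3 \sqrt{55} \left(-39\right) = - 117 \sqrt{55}$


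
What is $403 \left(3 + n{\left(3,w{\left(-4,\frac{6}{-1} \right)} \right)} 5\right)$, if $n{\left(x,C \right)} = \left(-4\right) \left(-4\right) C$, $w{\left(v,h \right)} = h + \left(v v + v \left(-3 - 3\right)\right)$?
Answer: $1097369$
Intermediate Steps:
$w{\left(v,h \right)} = h + v^{2} - 6 v$ ($w{\left(v,h \right)} = h + \left(v^{2} + v \left(-6\right)\right) = h + \left(v^{2} - 6 v\right) = h + v^{2} - 6 v$)
$n{\left(x,C \right)} = 16 C$
$403 \left(3 + n{\left(3,w{\left(-4,\frac{6}{-1} \right)} \right)} 5\right) = 403 \left(3 + 16 \left(\frac{6}{-1} + \left(-4\right)^{2} - -24\right) 5\right) = 403 \left(3 + 16 \left(6 \left(-1\right) + 16 + 24\right) 5\right) = 403 \left(3 + 16 \left(-6 + 16 + 24\right) 5\right) = 403 \left(3 + 16 \cdot 34 \cdot 5\right) = 403 \left(3 + 544 \cdot 5\right) = 403 \left(3 + 2720\right) = 403 \cdot 2723 = 1097369$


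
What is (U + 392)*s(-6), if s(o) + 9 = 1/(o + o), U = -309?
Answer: -9047/12 ≈ -753.92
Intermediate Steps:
s(o) = -9 + 1/(2*o) (s(o) = -9 + 1/(o + o) = -9 + 1/(2*o))
(U + 392)*s(-6) = (-309 + 392)*(-9 + (1/2)/(-6)) = 83*(-9 + (1/2)*(-1/6)) = 83*(-9 - 1/12) = 83*(-109/12) = -9047/12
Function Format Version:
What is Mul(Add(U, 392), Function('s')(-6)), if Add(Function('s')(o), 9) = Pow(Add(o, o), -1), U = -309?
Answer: Rational(-9047, 12) ≈ -753.92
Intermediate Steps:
Function('s')(o) = Add(-9, Mul(Rational(1, 2), Pow(o, -1))) (Function('s')(o) = Add(-9, Pow(Add(o, o), -1)) = Add(-9, Pow(Mul(2, o), -1)) = Add(-9, Mul(Rational(1, 2), Pow(o, -1))))
Mul(Add(U, 392), Function('s')(-6)) = Mul(Add(-309, 392), Add(-9, Mul(Rational(1, 2), Pow(-6, -1)))) = Mul(83, Add(-9, Mul(Rational(1, 2), Rational(-1, 6)))) = Mul(83, Add(-9, Rational(-1, 12))) = Mul(83, Rational(-109, 12)) = Rational(-9047, 12)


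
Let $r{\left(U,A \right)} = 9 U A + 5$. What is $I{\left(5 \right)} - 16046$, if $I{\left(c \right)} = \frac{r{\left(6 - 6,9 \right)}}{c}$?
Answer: $-16045$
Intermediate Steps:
$r{\left(U,A \right)} = 5 + 9 A U$ ($r{\left(U,A \right)} = 9 A U + 5 = 5 + 9 A U$)
$I{\left(c \right)} = \frac{5}{c}$ ($I{\left(c \right)} = \frac{5 + 9 \cdot 9 \left(6 - 6\right)}{c} = \frac{5 + 9 \cdot 9 \cdot 0}{c} = \frac{5 + 0}{c} = \frac{5}{c}$)
$I{\left(5 \right)} - 16046 = \frac{5}{5} - 16046 = 5 \cdot \frac{1}{5} - 16046 = 1 - 16046 = -16045$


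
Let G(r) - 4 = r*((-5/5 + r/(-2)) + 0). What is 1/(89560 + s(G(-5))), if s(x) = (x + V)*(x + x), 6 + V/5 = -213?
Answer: 2/194499 ≈ 1.0283e-5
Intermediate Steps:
V = -1095 (V = -30 + 5*(-213) = -30 - 1065 = -1095)
G(r) = 4 + r*(-1 - r/2) (G(r) = 4 + r*((-5/5 + r/(-2)) + 0) = 4 + r*((-5*⅕ + r*(-½)) + 0) = 4 + r*((-1 - r/2) + 0) = 4 + r*(-1 - r/2))
s(x) = 2*x*(-1095 + x) (s(x) = (x - 1095)*(x + x) = (-1095 + x)*(2*x) = 2*x*(-1095 + x))
1/(89560 + s(G(-5))) = 1/(89560 + 2*(4 - 1*(-5) - ½*(-5)²)*(-1095 + (4 - 1*(-5) - ½*(-5)²))) = 1/(89560 + 2*(4 + 5 - ½*25)*(-1095 + (4 + 5 - ½*25))) = 1/(89560 + 2*(4 + 5 - 25/2)*(-1095 + (4 + 5 - 25/2))) = 1/(89560 + 2*(-7/2)*(-1095 - 7/2)) = 1/(89560 + 2*(-7/2)*(-2197/2)) = 1/(89560 + 15379/2) = 1/(194499/2) = 2/194499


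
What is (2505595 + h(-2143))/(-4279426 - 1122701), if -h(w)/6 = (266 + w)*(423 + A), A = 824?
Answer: -16549309/5402127 ≈ -3.0635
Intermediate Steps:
h(w) = -1990212 - 7482*w (h(w) = -6*(266 + w)*(423 + 824) = -6*(266 + w)*1247 = -6*(331702 + 1247*w) = -1990212 - 7482*w)
(2505595 + h(-2143))/(-4279426 - 1122701) = (2505595 + (-1990212 - 7482*(-2143)))/(-4279426 - 1122701) = (2505595 + (-1990212 + 16033926))/(-5402127) = (2505595 + 14043714)*(-1/5402127) = 16549309*(-1/5402127) = -16549309/5402127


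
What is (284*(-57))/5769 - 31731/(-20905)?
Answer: -51784667/40200315 ≈ -1.2882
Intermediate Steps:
(284*(-57))/5769 - 31731/(-20905) = -16188*1/5769 - 31731*(-1/20905) = -5396/1923 + 31731/20905 = -51784667/40200315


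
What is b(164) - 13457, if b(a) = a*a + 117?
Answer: 13556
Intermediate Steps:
b(a) = 117 + a**2 (b(a) = a**2 + 117 = 117 + a**2)
b(164) - 13457 = (117 + 164**2) - 13457 = (117 + 26896) - 13457 = 27013 - 13457 = 13556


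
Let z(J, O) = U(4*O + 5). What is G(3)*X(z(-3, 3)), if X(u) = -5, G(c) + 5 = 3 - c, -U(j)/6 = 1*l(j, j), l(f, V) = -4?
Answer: 25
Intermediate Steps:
U(j) = 24 (U(j) = -6*(-4) = 24)
G(c) = -2 - c (G(c) = -5 + (3 - c) = -2 - c)
z(J, O) = 24
G(3)*X(z(-3, 3)) = (-2 - 1*3)*(-5) = (-2 - 3)*(-5) = -5*(-5) = 25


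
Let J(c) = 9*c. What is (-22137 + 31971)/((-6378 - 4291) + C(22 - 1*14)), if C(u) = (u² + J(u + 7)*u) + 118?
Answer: -9834/9407 ≈ -1.0454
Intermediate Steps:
C(u) = 118 + u² + u*(63 + 9*u) (C(u) = (u² + (9*(u + 7))*u) + 118 = (u² + (9*(7 + u))*u) + 118 = (u² + (63 + 9*u)*u) + 118 = (u² + u*(63 + 9*u)) + 118 = 118 + u² + u*(63 + 9*u))
(-22137 + 31971)/((-6378 - 4291) + C(22 - 1*14)) = (-22137 + 31971)/((-6378 - 4291) + (118 + 10*(22 - 1*14)² + 63*(22 - 1*14))) = 9834/(-10669 + (118 + 10*(22 - 14)² + 63*(22 - 14))) = 9834/(-10669 + (118 + 10*8² + 63*8)) = 9834/(-10669 + (118 + 10*64 + 504)) = 9834/(-10669 + (118 + 640 + 504)) = 9834/(-10669 + 1262) = 9834/(-9407) = 9834*(-1/9407) = -9834/9407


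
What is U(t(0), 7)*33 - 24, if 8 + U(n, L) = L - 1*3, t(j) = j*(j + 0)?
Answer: -156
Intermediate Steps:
t(j) = j**2 (t(j) = j*j = j**2)
U(n, L) = -11 + L (U(n, L) = -8 + (L - 1*3) = -8 + (L - 3) = -8 + (-3 + L) = -11 + L)
U(t(0), 7)*33 - 24 = (-11 + 7)*33 - 24 = -4*33 - 24 = -132 - 24 = -156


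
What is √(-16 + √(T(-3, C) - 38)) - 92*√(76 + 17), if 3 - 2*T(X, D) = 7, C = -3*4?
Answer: √(-16 + 2*I*√10) - 92*√93 ≈ -886.44 + 4.0746*I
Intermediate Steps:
C = -12
T(X, D) = -2 (T(X, D) = 3/2 - ½*7 = 3/2 - 7/2 = -2)
√(-16 + √(T(-3, C) - 38)) - 92*√(76 + 17) = √(-16 + √(-2 - 38)) - 92*√(76 + 17) = √(-16 + √(-40)) - 92*√93 = √(-16 + 2*I*√10) - 92*√93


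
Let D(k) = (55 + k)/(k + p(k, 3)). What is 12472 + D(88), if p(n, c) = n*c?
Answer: 399117/32 ≈ 12472.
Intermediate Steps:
p(n, c) = c*n
D(k) = (55 + k)/(4*k) (D(k) = (55 + k)/(k + 3*k) = (55 + k)/((4*k)) = (55 + k)*(1/(4*k)) = (55 + k)/(4*k))
12472 + D(88) = 12472 + (¼)*(55 + 88)/88 = 12472 + (¼)*(1/88)*143 = 12472 + 13/32 = 399117/32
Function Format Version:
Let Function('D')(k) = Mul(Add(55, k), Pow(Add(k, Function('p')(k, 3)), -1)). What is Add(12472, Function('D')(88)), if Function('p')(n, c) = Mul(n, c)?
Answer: Rational(399117, 32) ≈ 12472.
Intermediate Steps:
Function('p')(n, c) = Mul(c, n)
Function('D')(k) = Mul(Rational(1, 4), Pow(k, -1), Add(55, k)) (Function('D')(k) = Mul(Add(55, k), Pow(Add(k, Mul(3, k)), -1)) = Mul(Add(55, k), Pow(Mul(4, k), -1)) = Mul(Add(55, k), Mul(Rational(1, 4), Pow(k, -1))) = Mul(Rational(1, 4), Pow(k, -1), Add(55, k)))
Add(12472, Function('D')(88)) = Add(12472, Mul(Rational(1, 4), Pow(88, -1), Add(55, 88))) = Add(12472, Mul(Rational(1, 4), Rational(1, 88), 143)) = Add(12472, Rational(13, 32)) = Rational(399117, 32)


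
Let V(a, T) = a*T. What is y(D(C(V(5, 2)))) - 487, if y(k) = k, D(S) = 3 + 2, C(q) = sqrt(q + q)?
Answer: -482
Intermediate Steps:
V(a, T) = T*a
C(q) = sqrt(2)*sqrt(q) (C(q) = sqrt(2*q) = sqrt(2)*sqrt(q))
D(S) = 5
y(D(C(V(5, 2)))) - 487 = 5 - 487 = -482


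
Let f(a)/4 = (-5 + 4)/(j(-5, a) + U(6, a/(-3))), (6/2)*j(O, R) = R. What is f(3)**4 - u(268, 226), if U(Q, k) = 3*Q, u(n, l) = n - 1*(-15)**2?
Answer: -5603547/130321 ≈ -42.998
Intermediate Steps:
j(O, R) = R/3
u(n, l) = -225 + n (u(n, l) = n - 1*225 = n - 225 = -225 + n)
f(a) = -4/(18 + a/3) (f(a) = 4*((-5 + 4)/(a/3 + 3*6)) = 4*(-1/(a/3 + 18)) = 4*(-1/(18 + a/3)) = -4/(18 + a/3))
f(3)**4 - u(268, 226) = (-12/(54 + 3))**4 - (-225 + 268) = (-12/57)**4 - 1*43 = (-12*1/57)**4 - 43 = (-4/19)**4 - 43 = 256/130321 - 43 = -5603547/130321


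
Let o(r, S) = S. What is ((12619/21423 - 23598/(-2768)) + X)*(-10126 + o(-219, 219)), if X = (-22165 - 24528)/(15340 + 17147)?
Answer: -24419740831555375/321073699128 ≈ -76057.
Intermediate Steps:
X = -46693/32487 ≈ -1.4373
((12619/21423 - 23598/(-2768)) + X)*(-10126 + o(-219, 219)) = ((12619/21423 - 23598/(-2768)) - 46693/32487)*(-10126 + 219) = ((12619*(1/21423) - 23598*(-1/2768)) - 46693/32487)*(-9907) = ((12619/21423 + 11799/1384) - 46693/32487)*(-9907) = (270234673/29649432 - 46693/32487)*(-9907) = (2464897631125/321073699128)*(-9907) = -24419740831555375/321073699128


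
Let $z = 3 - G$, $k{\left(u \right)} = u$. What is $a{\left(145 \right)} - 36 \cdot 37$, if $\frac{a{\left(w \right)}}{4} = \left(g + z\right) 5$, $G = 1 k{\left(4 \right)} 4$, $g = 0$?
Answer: $-1592$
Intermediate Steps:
$G = 16$ ($G = 1 \cdot 4 \cdot 4 = 4 \cdot 4 = 16$)
$z = -13$ ($z = 3 - 16 = -13$)
$a{\left(w \right)} = -260$ ($a{\left(w \right)} = 4 \left(0 - 13\right) 5 = 4 \left(\left(-13\right) 5\right) = 4 \left(-65\right) = -260$)
$a{\left(145 \right)} - 36 \cdot 37 = -260 - 36 \cdot 37 = -260 - 1332 = -1592$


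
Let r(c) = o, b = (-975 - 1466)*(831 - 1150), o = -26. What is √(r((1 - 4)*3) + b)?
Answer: 9*√9613 ≈ 882.41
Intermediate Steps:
b = 778679 (b = -2441*(-319) = 778679)
r(c) = -26
√(r((1 - 4)*3) + b) = √(-26 + 778679) = √778653 = 9*√9613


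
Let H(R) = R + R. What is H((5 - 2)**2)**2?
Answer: 324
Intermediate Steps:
H(R) = 2*R
H((5 - 2)**2)**2 = (2*(5 - 2)**2)**2 = (2*3**2)**2 = (2*9)**2 = 18**2 = 324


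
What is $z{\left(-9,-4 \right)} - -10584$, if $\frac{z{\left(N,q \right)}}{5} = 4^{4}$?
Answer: $11864$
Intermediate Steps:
$z{\left(N,q \right)} = 1280$ ($z{\left(N,q \right)} = 5 \cdot 4^{4} = 5 \cdot 256 = 1280$)
$z{\left(-9,-4 \right)} - -10584 = 1280 - -10584 = 1280 + 10584 = 11864$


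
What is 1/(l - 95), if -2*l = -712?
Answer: 1/261 ≈ 0.0038314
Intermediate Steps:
l = 356 (l = -1/2*(-712) = 356)
1/(l - 95) = 1/(356 - 95) = 1/261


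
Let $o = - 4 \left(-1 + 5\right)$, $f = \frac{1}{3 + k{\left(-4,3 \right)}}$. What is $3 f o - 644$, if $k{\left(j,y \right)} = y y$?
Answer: $-648$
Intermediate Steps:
$k{\left(j,y \right)} = y^{2}$
$f = \frac{1}{12}$ ($f = \frac{1}{3 + 3^{2}} = \frac{1}{3 + 9} = \frac{1}{12} \approx 0.083333$)
$o = -16$ ($o = \left(-4\right) 4 = -16$)
$3 f o - 644 = 3 \cdot \frac{1}{12} \left(-16\right) - 644 = \frac{1}{4} \left(-16\right) - 644 = -4 - 644 = -648$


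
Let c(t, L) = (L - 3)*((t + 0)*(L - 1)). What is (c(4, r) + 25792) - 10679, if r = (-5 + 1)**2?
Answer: 15893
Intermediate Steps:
r = 16 (r = (-4)**2 = 16)
c(t, L) = t*(-1 + L)*(-3 + L) (c(t, L) = (-3 + L)*(t*(-1 + L)) = t*(-1 + L)*(-3 + L))
(c(4, r) + 25792) - 10679 = (4*(3 + 16**2 - 4*16) + 25792) - 10679 = (4*(3 + 256 - 64) + 25792) - 10679 = (4*195 + 25792) - 10679 = (780 + 25792) - 10679 = 26572 - 10679 = 15893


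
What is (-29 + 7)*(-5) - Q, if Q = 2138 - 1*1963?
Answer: -65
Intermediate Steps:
Q = 175 (Q = 2138 - 1963 = 175)
(-29 + 7)*(-5) - Q = (-29 + 7)*(-5) - 1*175 = -22*(-5) - 175 = 110 - 175 = -65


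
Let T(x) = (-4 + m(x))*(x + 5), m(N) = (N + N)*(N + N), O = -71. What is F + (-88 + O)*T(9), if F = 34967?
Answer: -677353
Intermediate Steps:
m(N) = 4*N² (m(N) = (2*N)*(2*N) = 4*N²)
T(x) = (-4 + 4*x²)*(5 + x) (T(x) = (-4 + 4*x²)*(x + 5) = (-4 + 4*x²)*(5 + x))
F + (-88 + O)*T(9) = 34967 + (-88 - 71)*(-20 - 4*9 + 4*9³ + 20*9²) = 34967 - 159*(-20 - 36 + 4*729 + 20*81) = 34967 - 159*(-20 - 36 + 2916 + 1620) = 34967 - 159*4480 = 34967 - 712320 = -677353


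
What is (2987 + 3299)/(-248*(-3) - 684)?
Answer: 3143/30 ≈ 104.77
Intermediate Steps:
(2987 + 3299)/(-248*(-3) - 684) = 6286/(744 - 684) = 6286/60 = 6286*(1/60) = 3143/30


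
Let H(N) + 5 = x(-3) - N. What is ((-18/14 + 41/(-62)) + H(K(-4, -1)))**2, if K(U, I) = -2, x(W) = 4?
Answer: 168921/188356 ≈ 0.89682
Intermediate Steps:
H(N) = -1 - N (H(N) = -5 + (4 - N) = -1 - N)
((-18/14 + 41/(-62)) + H(K(-4, -1)))**2 = ((-18/14 + 41/(-62)) + (-1 - 1*(-2)))**2 = ((-18*1/14 + 41*(-1/62)) + (-1 + 2))**2 = ((-9/7 - 41/62) + 1)**2 = (-845/434 + 1)**2 = (-411/434)**2 = 168921/188356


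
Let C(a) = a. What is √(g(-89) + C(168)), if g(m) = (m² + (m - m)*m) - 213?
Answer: 2*√1969 ≈ 88.747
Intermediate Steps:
g(m) = -213 + m² (g(m) = (m² + 0*m) - 213 = (m² + 0) - 213 = m² - 213 = -213 + m²)
√(g(-89) + C(168)) = √((-213 + (-89)²) + 168) = √((-213 + 7921) + 168) = √(7708 + 168) = √7876 = 2*√1969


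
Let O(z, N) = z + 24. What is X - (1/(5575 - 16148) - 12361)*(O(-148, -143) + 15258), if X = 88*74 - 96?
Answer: 1977973488804/10573 ≈ 1.8708e+8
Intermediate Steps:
O(z, N) = 24 + z
X = 6416 (X = 6512 - 96 = 6416)
X - (1/(5575 - 16148) - 12361)*(O(-148, -143) + 15258) = 6416 - (1/(5575 - 16148) - 12361)*((24 - 148) + 15258) = 6416 - (1/(-10573) - 12361)*(-124 + 15258) = 6416 - (-1/10573 - 12361)*15134 = 6416 - (-130692854)*15134/10573 = 6416 - 1*(-1977905652436/10573) = 6416 + 1977905652436/10573 = 1977973488804/10573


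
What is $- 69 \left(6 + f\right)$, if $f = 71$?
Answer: $-5313$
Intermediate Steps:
$- 69 \left(6 + f\right) = - 69 \left(6 + 71\right) = \left(-69\right) 77 = -5313$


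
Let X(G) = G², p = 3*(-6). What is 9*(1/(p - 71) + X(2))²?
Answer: 1134225/7921 ≈ 143.19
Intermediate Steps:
p = -18
9*(1/(p - 71) + X(2))² = 9*(1/(-18 - 71) + 2²)² = 9*(1/(-89) + 4)² = 9*(-1/89 + 4)² = 9*(355/89)² = 9*(126025/7921) = 1134225/7921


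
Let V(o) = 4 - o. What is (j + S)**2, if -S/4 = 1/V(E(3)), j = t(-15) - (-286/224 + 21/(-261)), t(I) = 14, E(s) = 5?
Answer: 35576372689/94945536 ≈ 374.70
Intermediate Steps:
j = 149641/9744 (j = 14 - (-286/224 + 21/(-261)) = 14 - (-286*1/224 + 21*(-1/261)) = 14 - (-143/112 - 7/87) = 14 - 1*(-13225/9744) = 14 + 13225/9744 = 149641/9744 ≈ 15.357)
S = 4 (S = -4/(4 - 1*5) = -4/(4 - 5) = -4/(-1) = -4*(-1) = 4)
(j + S)**2 = (149641/9744 + 4)**2 = (188617/9744)**2 = 35576372689/94945536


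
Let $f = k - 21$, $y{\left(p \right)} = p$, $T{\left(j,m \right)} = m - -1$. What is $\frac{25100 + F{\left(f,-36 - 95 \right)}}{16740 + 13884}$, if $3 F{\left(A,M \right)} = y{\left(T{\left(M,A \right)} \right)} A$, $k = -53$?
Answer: $\frac{40351}{45936} \approx 0.87842$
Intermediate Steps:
$T{\left(j,m \right)} = 1 + m$ ($T{\left(j,m \right)} = m + 1 = 1 + m$)
$f = -74$ ($f = -53 - 21 = -74$)
$F{\left(A,M \right)} = \frac{A \left(1 + A\right)}{3}$ ($F{\left(A,M \right)} = \frac{\left(1 + A\right) A}{3} = \frac{A \left(1 + A\right)}{3}$)
$\frac{25100 + F{\left(f,-36 - 95 \right)}}{16740 + 13884} = \frac{25100 + \frac{1}{3} \left(-74\right) \left(1 - 74\right)}{16740 + 13884} = \frac{25100 + \frac{1}{3} \left(-74\right) \left(-73\right)}{30624} = \left(25100 + \frac{5402}{3}\right) \frac{1}{30624} = \frac{80702}{3} \cdot \frac{1}{30624} = \frac{40351}{45936}$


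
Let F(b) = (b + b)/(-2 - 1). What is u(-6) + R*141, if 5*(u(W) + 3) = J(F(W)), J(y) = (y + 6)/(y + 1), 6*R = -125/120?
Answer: -6499/240 ≈ -27.079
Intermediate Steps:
R = -25/144 (R = (-125/120)/6 = (-125*1/120)/6 = (1/6)*(-25/24) = -25/144 ≈ -0.17361)
F(b) = -2*b/3 (F(b) = (2*b)/(-3) = (2*b)*(-1/3) = -2*b/3)
J(y) = (6 + y)/(1 + y)
u(W) = -3 + (6 - 2*W/3)/(5*(1 - 2*W/3)) (u(W) = -3 + ((6 - 2*W/3)/(1 - 2*W/3))/5 = -3 + (6 - 2*W/3)/(5*(1 - 2*W/3)))
u(-6) + R*141 = (27 - 28*(-6))/(5*(-3 + 2*(-6))) - 25/144*141 = (27 + 168)/(5*(-3 - 12)) - 1175/48 = (1/5)*195/(-15) - 1175/48 = (1/5)*(-1/15)*195 - 1175/48 = -13/5 - 1175/48 = -6499/240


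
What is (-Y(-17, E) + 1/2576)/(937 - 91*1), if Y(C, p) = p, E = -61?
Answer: 52379/726432 ≈ 0.072104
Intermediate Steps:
(-Y(-17, E) + 1/2576)/(937 - 91*1) = (-1*(-61) + 1/2576)/(937 - 91*1) = (61 + 1/2576)/(937 - 91) = (157137/2576)/846 = (157137/2576)*(1/846) = 52379/726432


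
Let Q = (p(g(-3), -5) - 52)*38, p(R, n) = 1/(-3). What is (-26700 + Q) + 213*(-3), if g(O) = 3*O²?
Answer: -87983/3 ≈ -29328.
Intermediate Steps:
p(R, n) = -⅓
Q = -5966/3 (Q = (-⅓ - 52)*38 = -157/3*38 = -5966/3 ≈ -1988.7)
(-26700 + Q) + 213*(-3) = (-26700 - 5966/3) + 213*(-3) = -86066/3 - 639 = -87983/3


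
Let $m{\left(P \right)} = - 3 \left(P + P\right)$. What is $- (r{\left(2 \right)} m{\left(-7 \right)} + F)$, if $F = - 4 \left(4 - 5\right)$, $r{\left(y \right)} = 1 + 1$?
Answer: $-88$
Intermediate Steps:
$r{\left(y \right)} = 2$
$F = 4$ ($F = \left(-4\right) \left(-1\right) = 4$)
$m{\left(P \right)} = - 6 P$ ($m{\left(P \right)} = - 3 \cdot 2 P = - 6 P$)
$- (r{\left(2 \right)} m{\left(-7 \right)} + F) = - (2 \left(\left(-6\right) \left(-7\right)\right) + 4) = - (2 \cdot 42 + 4) = - (84 + 4) = \left(-1\right) 88 = -88$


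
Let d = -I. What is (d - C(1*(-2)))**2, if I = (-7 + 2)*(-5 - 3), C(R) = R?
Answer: 1444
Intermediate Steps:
I = 40 (I = -5*(-8) = 40)
d = -40 (d = -1*40 = -40)
(d - C(1*(-2)))**2 = (-40 - (-2))**2 = (-40 - 1*(-2))**2 = (-40 + 2)**2 = (-38)**2 = 1444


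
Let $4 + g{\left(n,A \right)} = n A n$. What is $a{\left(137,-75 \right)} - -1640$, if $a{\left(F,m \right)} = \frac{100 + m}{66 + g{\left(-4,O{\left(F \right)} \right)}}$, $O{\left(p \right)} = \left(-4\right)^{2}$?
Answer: $\frac{521545}{318} \approx 1640.1$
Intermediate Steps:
$O{\left(p \right)} = 16$
$g{\left(n,A \right)} = -4 + A n^{2}$ ($g{\left(n,A \right)} = -4 + n A n = -4 + A n^{2}$)
$a{\left(F,m \right)} = \frac{50}{159} + \frac{m}{318}$ ($a{\left(F,m \right)} = \frac{100 + m}{66 - \left(4 - 16 \left(-4\right)^{2}\right)} = \frac{100 + m}{66 + \left(-4 + 16 \cdot 16\right)} = \frac{100 + m}{66 + \left(-4 + 256\right)} = \frac{100 + m}{66 + 252} = \frac{100 + m}{318} = \left(100 + m\right) \frac{1}{318} = \frac{50}{159} + \frac{m}{318}$)
$a{\left(137,-75 \right)} - -1640 = \left(\frac{50}{159} + \frac{1}{318} \left(-75\right)\right) - -1640 = \left(\frac{50}{159} - \frac{25}{106}\right) + 1640 = \frac{25}{318} + 1640 = \frac{521545}{318}$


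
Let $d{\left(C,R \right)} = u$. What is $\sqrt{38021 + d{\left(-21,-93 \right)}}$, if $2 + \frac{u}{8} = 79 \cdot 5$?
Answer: $\sqrt{41165} \approx 202.89$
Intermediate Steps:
$u = 3144$ ($u = -16 + 8 \cdot 79 \cdot 5 = -16 + 8 \cdot 395 = -16 + 3160 = 3144$)
$d{\left(C,R \right)} = 3144$
$\sqrt{38021 + d{\left(-21,-93 \right)}} = \sqrt{38021 + 3144} = \sqrt{41165}$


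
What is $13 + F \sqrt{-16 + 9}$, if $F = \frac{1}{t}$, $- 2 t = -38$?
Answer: $13 + \frac{i \sqrt{7}}{19} \approx 13.0 + 0.13925 i$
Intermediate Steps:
$t = 19$ ($t = \left(- \frac{1}{2}\right) \left(-38\right) = 19$)
$F = \frac{1}{19} \approx 0.052632$
$13 + F \sqrt{-16 + 9} = 13 + \frac{\sqrt{-16 + 9}}{19} = 13 + \frac{\sqrt{-7}}{19} = 13 + \frac{i \sqrt{7}}{19}$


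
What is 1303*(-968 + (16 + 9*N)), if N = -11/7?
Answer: -8812189/7 ≈ -1.2589e+6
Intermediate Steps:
N = -11/7 (N = -11*⅐ = -11/7 ≈ -1.5714)
1303*(-968 + (16 + 9*N)) = 1303*(-968 + (16 + 9*(-11/7))) = 1303*(-968 + (16 - 99/7)) = 1303*(-968 + 13/7) = 1303*(-6763/7) = -8812189/7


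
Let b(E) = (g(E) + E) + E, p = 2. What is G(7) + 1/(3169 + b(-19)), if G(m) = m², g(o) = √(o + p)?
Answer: 480358853/9803178 - I*√17/9803178 ≈ 49.0 - 4.2059e-7*I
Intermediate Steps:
g(o) = √(2 + o) (g(o) = √(o + 2) = √(2 + o))
b(E) = √(2 + E) + 2*E (b(E) = (√(2 + E) + E) + E = (E + √(2 + E)) + E = √(2 + E) + 2*E)
G(7) + 1/(3169 + b(-19)) = 7² + 1/(3169 + (√(2 - 19) + 2*(-19))) = 49 + 1/(3169 + (√(-17) - 38)) = 49 + 1/(3169 + (I*√17 - 38)) = 49 + 1/(3169 + (-38 + I*√17)) = 49 + 1/(3131 + I*√17)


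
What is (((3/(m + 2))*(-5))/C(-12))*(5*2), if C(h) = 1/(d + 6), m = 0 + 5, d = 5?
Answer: -1650/7 ≈ -235.71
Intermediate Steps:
m = 5
C(h) = 1/11 (C(h) = 1/(5 + 6) = 1/11)
(((3/(m + 2))*(-5))/C(-12))*(5*2) = (((3/(5 + 2))*(-5))/(1/11))*(5*2) = (((3/7)*(-5))*11)*10 = -15/7*11*10 = -165/7*10 = -1650/7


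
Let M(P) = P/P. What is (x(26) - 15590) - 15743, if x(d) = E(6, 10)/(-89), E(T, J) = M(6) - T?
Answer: -2788632/89 ≈ -31333.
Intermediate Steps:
M(P) = 1
E(T, J) = 1 - T
x(d) = 5/89 (x(d) = (1 - 1*6)/(-89) = (1 - 6)*(-1/89) = -5*(-1/89) = 5/89)
(x(26) - 15590) - 15743 = (5/89 - 15590) - 15743 = -1387505/89 - 15743 = -2788632/89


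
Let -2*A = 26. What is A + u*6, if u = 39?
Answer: 221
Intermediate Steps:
A = -13 (A = -½*26 = -13)
A + u*6 = -13 + 39*6 = -13 + 234 = 221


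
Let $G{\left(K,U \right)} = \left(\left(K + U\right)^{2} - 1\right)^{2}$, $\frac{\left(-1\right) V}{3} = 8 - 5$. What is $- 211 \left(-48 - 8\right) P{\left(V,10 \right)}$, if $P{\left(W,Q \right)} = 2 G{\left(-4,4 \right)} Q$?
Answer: $236320$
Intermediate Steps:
$V = -9$ ($V = - 3 \left(8 - 5\right) = \left(-3\right) 3 = -9$)
$G{\left(K,U \right)} = \left(-1 + \left(K + U\right)^{2}\right)^{2}$
$P{\left(W,Q \right)} = 2 Q$ ($P{\left(W,Q \right)} = 2 \left(-1 + \left(-4 + 4\right)^{2}\right)^{2} Q = 2 \left(-1 + 0^{2}\right)^{2} Q = 2 \left(-1 + 0\right)^{2} Q = 2 \left(-1\right)^{2} Q = 2 \cdot 1 Q = 2 Q$)
$- 211 \left(-48 - 8\right) P{\left(V,10 \right)} = - 211 \left(-48 - 8\right) 2 \cdot 10 = \left(-211\right) \left(-56\right) 20 = 11816 \cdot 20 = 236320$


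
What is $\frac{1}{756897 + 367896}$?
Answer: $\frac{1}{1124793} \approx 8.8905 \cdot 10^{-7}$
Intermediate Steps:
$\frac{1}{756897 + 367896} = \frac{1}{1124793}$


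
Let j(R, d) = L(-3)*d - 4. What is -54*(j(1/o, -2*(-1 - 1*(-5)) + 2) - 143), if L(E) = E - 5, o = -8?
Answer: 5346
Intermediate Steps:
L(E) = -5 + E
j(R, d) = -4 - 8*d (j(R, d) = (-5 - 3)*d - 4 = -8*d - 4 = -4 - 8*d)
-54*(j(1/o, -2*(-1 - 1*(-5)) + 2) - 143) = -54*((-4 - 8*(-2*(-1 - 1*(-5)) + 2)) - 143) = -54*((-4 - 8*(-2*(-1 + 5) + 2)) - 143) = -54*((-4 - 8*(-2*4 + 2)) - 143) = -54*((-4 - 8*(-8 + 2)) - 143) = -54*((-4 - 8*(-6)) - 143) = -54*((-4 + 48) - 143) = -54*(44 - 143) = -54*(-99) = 5346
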